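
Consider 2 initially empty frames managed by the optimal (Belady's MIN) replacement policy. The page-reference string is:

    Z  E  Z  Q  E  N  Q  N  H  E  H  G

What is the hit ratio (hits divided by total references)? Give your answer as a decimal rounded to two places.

0.42

Z → fault, frames [Z]
E → fault, frames [Z, E]
Z → hit
Q → fault, evict Z, frames [E, Q]
E → hit
N → fault, evict E, frames [Q, N]
Q → hit
N → hit
H → fault, evict N, frames [Q, H]
E → fault, evict Q, frames [H, E]
H → hit
G → fault, evict E, frames [H, G]
Hits: 5 of 12 references → 5/12 = 0.4167.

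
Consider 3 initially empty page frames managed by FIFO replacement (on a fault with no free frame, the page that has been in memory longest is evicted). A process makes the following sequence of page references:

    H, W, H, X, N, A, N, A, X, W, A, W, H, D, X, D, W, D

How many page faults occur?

10

H -> miss, frames {H}
W -> miss, frames {H,W}
H -> hit
X -> miss, frames {H,W,X}
N -> miss, evict H, frames {W,X,N}
A -> miss, evict W, frames {X,N,A}
N -> hit
A -> hit
X -> hit
W -> miss, evict X, frames {N,A,W}
A -> hit
W -> hit
H -> miss, evict N, frames {A,W,H}
D -> miss, evict A, frames {W,H,D}
X -> miss, evict W, frames {H,D,X}
D -> hit
W -> miss, evict H, frames {D,X,W}
D -> hit
Page faults: 10.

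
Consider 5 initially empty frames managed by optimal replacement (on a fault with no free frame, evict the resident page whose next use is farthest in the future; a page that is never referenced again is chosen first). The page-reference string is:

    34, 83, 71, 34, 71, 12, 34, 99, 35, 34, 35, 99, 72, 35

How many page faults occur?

34: miss, frames [34]
83: miss, frames [34, 83]
71: miss, frames [34, 83, 71]
34: hit
71: hit
12: miss, frames [34, 83, 71, 12]
34: hit
99: miss, frames [34, 83, 71, 12, 99]
35: miss, evict 12, frames [34, 83, 71, 99, 35]
34: hit
35: hit
99: hit
72: miss, evict 99, frames [34, 83, 71, 35, 72]
35: hit
Page faults: 7.

7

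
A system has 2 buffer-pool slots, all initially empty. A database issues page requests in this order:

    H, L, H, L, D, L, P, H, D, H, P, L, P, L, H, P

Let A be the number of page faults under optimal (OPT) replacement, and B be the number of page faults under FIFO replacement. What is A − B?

-2

Under OPT: F F . . F . F F . . F F . . F . → 8 faults.
Under FIFO: F F . . F . F F F . F F . . F F → 10 faults.
A − B = 8 − 10 = -2.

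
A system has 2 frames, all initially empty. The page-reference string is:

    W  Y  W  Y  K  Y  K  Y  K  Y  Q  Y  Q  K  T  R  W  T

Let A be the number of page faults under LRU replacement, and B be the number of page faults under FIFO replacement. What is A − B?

Under LRU: F F . . F . . . . . F . . F F F F F → 9 faults.
Under FIFO: F F . . F . . . . . F F . F F F F F → 10 faults.
A − B = 9 − 10 = -1.

-1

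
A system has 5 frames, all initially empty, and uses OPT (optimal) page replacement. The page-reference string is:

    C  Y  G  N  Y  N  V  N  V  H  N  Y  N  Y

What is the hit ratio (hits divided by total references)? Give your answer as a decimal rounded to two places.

C → miss, frames (C)
Y → miss, frames (C Y)
G → miss, frames (C Y G)
N → miss, frames (C Y G N)
Y → hit
N → hit
V → miss, frames (C Y G N V)
N → hit
V → hit
H → miss, evict V, frames (C Y G N H)
N → hit
Y → hit
N → hit
Y → hit
Hits: 8 of 14 references → 8/14 = 0.5714.

0.57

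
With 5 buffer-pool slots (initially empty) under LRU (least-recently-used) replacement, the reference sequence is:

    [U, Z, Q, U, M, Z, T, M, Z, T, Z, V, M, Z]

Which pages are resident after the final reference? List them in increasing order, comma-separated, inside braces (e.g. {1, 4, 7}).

U -> miss, frames (U)
Z -> miss, frames (U Z)
Q -> miss, frames (U Z Q)
U -> hit
M -> miss, frames (Z Q U M)
Z -> hit
T -> miss, frames (Q U M Z T)
M -> hit
Z -> hit
T -> hit
Z -> hit
V -> miss, evict Q, frames (U M T Z V)
M -> hit
Z -> hit

{M, T, U, V, Z}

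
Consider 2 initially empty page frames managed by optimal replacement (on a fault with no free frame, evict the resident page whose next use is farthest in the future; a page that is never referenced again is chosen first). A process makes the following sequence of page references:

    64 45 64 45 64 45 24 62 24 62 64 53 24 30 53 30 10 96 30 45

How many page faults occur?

10

64 → miss, frames (64)
45 → miss, frames (64 45)
64 → hit
45 → hit
64 → hit
45 → hit
24 → miss, evict 45, frames (64 24)
62 → miss, evict 64, frames (24 62)
24 → hit
62 → hit
64 → miss, evict 62, frames (24 64)
53 → miss, evict 64, frames (24 53)
24 → hit
30 → miss, evict 24, frames (53 30)
53 → hit
30 → hit
10 → miss, evict 53, frames (30 10)
96 → miss, evict 10, frames (30 96)
30 → hit
45 → miss, evict 96, frames (30 45)
Page faults: 10.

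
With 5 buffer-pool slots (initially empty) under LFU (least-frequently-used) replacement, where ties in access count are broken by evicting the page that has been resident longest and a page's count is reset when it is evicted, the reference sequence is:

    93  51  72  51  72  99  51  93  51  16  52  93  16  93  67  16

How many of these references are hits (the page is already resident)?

93 → fault, frames (93)
51 → fault, frames (93 51)
72 → fault, frames (93 51 72)
51 → hit
72 → hit
99 → fault, frames (93 51 72 99)
51 → hit
93 → hit
51 → hit
16 → fault, frames (93 51 72 99 16)
52 → fault, evict 99, frames (93 51 72 16 52)
93 → hit
16 → hit
93 → hit
67 → fault, evict 52, frames (93 51 72 16 67)
16 → hit
Hits: 9.

9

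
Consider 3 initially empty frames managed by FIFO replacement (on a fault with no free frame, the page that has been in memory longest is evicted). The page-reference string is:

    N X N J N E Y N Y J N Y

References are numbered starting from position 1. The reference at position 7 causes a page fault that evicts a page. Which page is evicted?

X

pos 1: N -> fault, frames [N]
pos 2: X -> fault, frames [N, X]
pos 3: N -> hit
pos 4: J -> fault, frames [N, X, J]
pos 5: N -> hit
pos 6: E -> fault, evict N, frames [X, J, E]
pos 7: Y -> fault, evict X, frames [J, E, Y]
At position 7, page X is evicted.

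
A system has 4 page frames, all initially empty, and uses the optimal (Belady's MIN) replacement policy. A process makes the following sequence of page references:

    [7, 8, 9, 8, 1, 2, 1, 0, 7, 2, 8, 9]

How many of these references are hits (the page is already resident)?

7: miss, frames {7}
8: miss, frames {7,8}
9: miss, frames {7,8,9}
8: hit
1: miss, frames {7,8,9,1}
2: miss, evict 9, frames {7,8,1,2}
1: hit
0: miss, evict 1, frames {7,8,2,0}
7: hit
2: hit
8: hit
9: miss, evict 0, frames {7,8,2,9}
Hits: 5.

5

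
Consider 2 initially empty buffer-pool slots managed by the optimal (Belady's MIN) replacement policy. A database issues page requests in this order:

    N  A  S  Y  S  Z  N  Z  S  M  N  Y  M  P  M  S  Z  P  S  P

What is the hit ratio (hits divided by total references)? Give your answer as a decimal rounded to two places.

N → fault, frames [N]
A → fault, frames [N, A]
S → fault, evict A, frames [N, S]
Y → fault, evict N, frames [S, Y]
S → hit
Z → fault, evict Y, frames [S, Z]
N → fault, evict S, frames [Z, N]
Z → hit
S → fault, evict Z, frames [N, S]
M → fault, evict S, frames [N, M]
N → hit
Y → fault, evict N, frames [M, Y]
M → hit
P → fault, evict Y, frames [M, P]
M → hit
S → fault, evict M, frames [P, S]
Z → fault, evict S, frames [P, Z]
P → hit
S → fault, evict Z, frames [P, S]
P → hit
Hits: 7 of 20 references → 7/20 = 0.3500.

0.35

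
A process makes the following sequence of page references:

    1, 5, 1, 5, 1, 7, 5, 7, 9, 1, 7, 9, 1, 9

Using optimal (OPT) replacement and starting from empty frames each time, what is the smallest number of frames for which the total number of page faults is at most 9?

2

f=1: 14 faults
f=2: 6 faults
f=3: 4 faults
f=4: 4 faults
Smallest f with faults ≤ 9 is 2.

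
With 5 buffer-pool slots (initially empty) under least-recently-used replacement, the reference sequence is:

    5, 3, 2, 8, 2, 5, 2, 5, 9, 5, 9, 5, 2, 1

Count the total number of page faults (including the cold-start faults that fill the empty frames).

6

5 -> miss, frames {5}
3 -> miss, frames {5,3}
2 -> miss, frames {5,3,2}
8 -> miss, frames {5,3,2,8}
2 -> hit
5 -> hit
2 -> hit
5 -> hit
9 -> miss, frames {3,8,2,5,9}
5 -> hit
9 -> hit
5 -> hit
2 -> hit
1 -> miss, evict 3, frames {8,9,5,2,1}
Page faults: 6.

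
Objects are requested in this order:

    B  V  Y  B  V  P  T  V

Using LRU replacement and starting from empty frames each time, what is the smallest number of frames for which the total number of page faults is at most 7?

3

f=1: 8 faults
f=2: 8 faults
f=3: 5 faults
f=4: 5 faults
f=5: 5 faults
Smallest f with faults ≤ 7 is 3.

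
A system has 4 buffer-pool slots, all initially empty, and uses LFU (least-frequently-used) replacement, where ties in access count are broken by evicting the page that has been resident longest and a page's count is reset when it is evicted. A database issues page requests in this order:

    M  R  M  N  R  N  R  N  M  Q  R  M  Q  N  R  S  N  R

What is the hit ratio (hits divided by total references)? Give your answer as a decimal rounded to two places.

M -> miss, frames [M]
R -> miss, frames [M, R]
M -> hit
N -> miss, frames [M, R, N]
R -> hit
N -> hit
R -> hit
N -> hit
M -> hit
Q -> miss, frames [M, R, N, Q]
R -> hit
M -> hit
Q -> hit
N -> hit
R -> hit
S -> miss, evict Q, frames [M, R, N, S]
N -> hit
R -> hit
Hits: 13 of 18 references → 13/18 = 0.7222.

0.72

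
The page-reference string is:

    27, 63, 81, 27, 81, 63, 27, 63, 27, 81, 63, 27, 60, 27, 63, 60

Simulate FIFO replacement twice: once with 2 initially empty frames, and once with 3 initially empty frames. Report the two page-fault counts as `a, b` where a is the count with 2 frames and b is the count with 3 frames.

9, 6

2 frames: F F F F . F . . . F . F F . F . → 9 faults.
3 frames: F F F . . . . . . . . . F F F . → 6 faults.
6 < 9: adding a frame reduced faults, as is typical.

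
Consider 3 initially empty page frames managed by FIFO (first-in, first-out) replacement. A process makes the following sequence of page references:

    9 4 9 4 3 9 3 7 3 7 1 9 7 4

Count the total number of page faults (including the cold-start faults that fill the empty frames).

7

9: miss, frames (9)
4: miss, frames (9 4)
9: hit
4: hit
3: miss, frames (9 4 3)
9: hit
3: hit
7: miss, evict 9, frames (4 3 7)
3: hit
7: hit
1: miss, evict 4, frames (3 7 1)
9: miss, evict 3, frames (7 1 9)
7: hit
4: miss, evict 7, frames (1 9 4)
Page faults: 7.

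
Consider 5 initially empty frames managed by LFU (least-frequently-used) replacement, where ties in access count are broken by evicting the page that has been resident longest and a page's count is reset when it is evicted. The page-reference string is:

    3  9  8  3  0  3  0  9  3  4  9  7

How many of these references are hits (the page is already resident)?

6

3 -> fault, frames {3}
9 -> fault, frames {3,9}
8 -> fault, frames {3,9,8}
3 -> hit
0 -> fault, frames {3,9,8,0}
3 -> hit
0 -> hit
9 -> hit
3 -> hit
4 -> fault, frames {3,9,8,0,4}
9 -> hit
7 -> fault, evict 8, frames {3,9,0,4,7}
Hits: 6.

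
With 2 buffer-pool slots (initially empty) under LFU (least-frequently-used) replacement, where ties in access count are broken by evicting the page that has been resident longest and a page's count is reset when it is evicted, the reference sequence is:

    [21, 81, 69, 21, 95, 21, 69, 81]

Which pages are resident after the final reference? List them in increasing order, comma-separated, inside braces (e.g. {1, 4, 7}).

21 -> fault, frames [21]
81 -> fault, frames [21, 81]
69 -> fault, evict 21, frames [81, 69]
21 -> fault, evict 81, frames [69, 21]
95 -> fault, evict 69, frames [21, 95]
21 -> hit
69 -> fault, evict 95, frames [21, 69]
81 -> fault, evict 69, frames [21, 81]

{21, 81}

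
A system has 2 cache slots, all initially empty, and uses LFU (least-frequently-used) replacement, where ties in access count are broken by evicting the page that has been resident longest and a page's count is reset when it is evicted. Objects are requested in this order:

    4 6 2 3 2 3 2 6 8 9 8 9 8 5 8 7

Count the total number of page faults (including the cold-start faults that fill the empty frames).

13

4: fault, frames [4]
6: fault, frames [4, 6]
2: fault, evict 4, frames [6, 2]
3: fault, evict 6, frames [2, 3]
2: hit
3: hit
2: hit
6: fault, evict 3, frames [2, 6]
8: fault, evict 6, frames [2, 8]
9: fault, evict 8, frames [2, 9]
8: fault, evict 9, frames [2, 8]
9: fault, evict 8, frames [2, 9]
8: fault, evict 9, frames [2, 8]
5: fault, evict 8, frames [2, 5]
8: fault, evict 5, frames [2, 8]
7: fault, evict 8, frames [2, 7]
Page faults: 13.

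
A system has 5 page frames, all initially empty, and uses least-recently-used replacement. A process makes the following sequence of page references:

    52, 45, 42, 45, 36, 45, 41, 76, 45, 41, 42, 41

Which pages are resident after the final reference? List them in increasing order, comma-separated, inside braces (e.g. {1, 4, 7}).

52: miss, frames [52]
45: miss, frames [52, 45]
42: miss, frames [52, 45, 42]
45: hit
36: miss, frames [52, 42, 45, 36]
45: hit
41: miss, frames [52, 42, 36, 45, 41]
76: miss, evict 52, frames [42, 36, 45, 41, 76]
45: hit
41: hit
42: hit
41: hit

{36, 41, 42, 45, 76}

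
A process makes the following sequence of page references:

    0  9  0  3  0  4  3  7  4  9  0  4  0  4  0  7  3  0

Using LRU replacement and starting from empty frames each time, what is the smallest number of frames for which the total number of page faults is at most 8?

f=1: 18 faults
f=2: 13 faults
f=3: 9 faults
f=4: 8 faults
f=5: 5 faults
Smallest f with faults ≤ 8 is 4.

4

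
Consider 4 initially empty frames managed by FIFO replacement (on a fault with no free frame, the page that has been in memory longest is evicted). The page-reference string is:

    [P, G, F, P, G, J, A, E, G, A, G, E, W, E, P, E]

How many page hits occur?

7

P -> fault, frames [P]
G -> fault, frames [P, G]
F -> fault, frames [P, G, F]
P -> hit
G -> hit
J -> fault, frames [P, G, F, J]
A -> fault, evict P, frames [G, F, J, A]
E -> fault, evict G, frames [F, J, A, E]
G -> fault, evict F, frames [J, A, E, G]
A -> hit
G -> hit
E -> hit
W -> fault, evict J, frames [A, E, G, W]
E -> hit
P -> fault, evict A, frames [E, G, W, P]
E -> hit
Hits: 7.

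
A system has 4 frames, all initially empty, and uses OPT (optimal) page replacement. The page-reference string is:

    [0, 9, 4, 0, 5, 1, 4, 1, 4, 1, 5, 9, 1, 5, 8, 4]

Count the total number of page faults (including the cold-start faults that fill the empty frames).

6

0 -> miss, frames [0]
9 -> miss, frames [0, 9]
4 -> miss, frames [0, 9, 4]
0 -> hit
5 -> miss, frames [0, 9, 4, 5]
1 -> miss, evict 0, frames [9, 4, 5, 1]
4 -> hit
1 -> hit
4 -> hit
1 -> hit
5 -> hit
9 -> hit
1 -> hit
5 -> hit
8 -> miss, evict 1, frames [9, 4, 5, 8]
4 -> hit
Page faults: 6.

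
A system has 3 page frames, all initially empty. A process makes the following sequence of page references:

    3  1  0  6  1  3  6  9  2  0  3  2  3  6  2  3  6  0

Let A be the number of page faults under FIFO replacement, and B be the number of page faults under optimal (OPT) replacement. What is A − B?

Under FIFO: F F F F . F . F F F F . . F F . . F → 12 faults.
Under OPT: F F F F . . . F F F . . . F . . . F → 9 faults.
A − B = 12 − 9 = 3.

3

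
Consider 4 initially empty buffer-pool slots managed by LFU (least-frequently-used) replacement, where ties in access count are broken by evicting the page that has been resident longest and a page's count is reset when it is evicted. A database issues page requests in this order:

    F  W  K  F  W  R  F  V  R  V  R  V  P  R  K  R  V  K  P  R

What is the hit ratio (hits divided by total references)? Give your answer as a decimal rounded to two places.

F -> miss, frames (F)
W -> miss, frames (F W)
K -> miss, frames (F W K)
F -> hit
W -> hit
R -> miss, frames (F W K R)
F -> hit
V -> miss, evict K, frames (F W R V)
R -> hit
V -> hit
R -> hit
V -> hit
P -> miss, evict W, frames (F R V P)
R -> hit
K -> miss, evict P, frames (F R V K)
R -> hit
V -> hit
K -> hit
P -> miss, evict K, frames (F R V P)
R -> hit
Hits: 12 of 20 references → 12/20 = 0.6000.

0.60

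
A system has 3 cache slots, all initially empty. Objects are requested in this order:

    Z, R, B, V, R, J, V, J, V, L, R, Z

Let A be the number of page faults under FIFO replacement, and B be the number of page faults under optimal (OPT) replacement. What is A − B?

1

Under FIFO: F F F F . F . . . F F F → 8 faults.
Under OPT: F F F F . F . . . F . F → 7 faults.
A − B = 8 − 7 = 1.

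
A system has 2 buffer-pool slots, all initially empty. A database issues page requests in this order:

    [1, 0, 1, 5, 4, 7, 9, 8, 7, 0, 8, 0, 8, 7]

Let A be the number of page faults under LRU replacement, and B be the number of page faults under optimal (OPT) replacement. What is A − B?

Under LRU: F F . F F F F F F F F . . F → 11 faults.
Under OPT: F F . F F F F F . F . . . F → 9 faults.
A − B = 11 − 9 = 2.

2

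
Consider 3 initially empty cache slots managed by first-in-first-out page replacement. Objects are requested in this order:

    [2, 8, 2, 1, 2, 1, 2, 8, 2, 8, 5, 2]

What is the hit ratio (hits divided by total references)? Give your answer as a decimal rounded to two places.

2 → fault, frames [2]
8 → fault, frames [2, 8]
2 → hit
1 → fault, frames [2, 8, 1]
2 → hit
1 → hit
2 → hit
8 → hit
2 → hit
8 → hit
5 → fault, evict 2, frames [8, 1, 5]
2 → fault, evict 8, frames [1, 5, 2]
Hits: 7 of 12 references → 7/12 = 0.5833.

0.58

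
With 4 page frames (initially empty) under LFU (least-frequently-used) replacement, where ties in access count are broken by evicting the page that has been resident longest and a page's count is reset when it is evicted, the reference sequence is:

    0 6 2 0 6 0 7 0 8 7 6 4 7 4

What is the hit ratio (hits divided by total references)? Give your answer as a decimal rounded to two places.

0.57

0 → miss, frames [0]
6 → miss, frames [0, 6]
2 → miss, frames [0, 6, 2]
0 → hit
6 → hit
0 → hit
7 → miss, frames [0, 6, 2, 7]
0 → hit
8 → miss, evict 2, frames [0, 6, 7, 8]
7 → hit
6 → hit
4 → miss, evict 8, frames [0, 6, 7, 4]
7 → hit
4 → hit
Hits: 8 of 14 references → 8/14 = 0.5714.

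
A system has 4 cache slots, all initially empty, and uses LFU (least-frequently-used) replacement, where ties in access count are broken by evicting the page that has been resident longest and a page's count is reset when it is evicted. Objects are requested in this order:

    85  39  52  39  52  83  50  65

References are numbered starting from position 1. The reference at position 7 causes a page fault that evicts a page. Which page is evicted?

pos 1: 85 -> miss, frames (85)
pos 2: 39 -> miss, frames (85 39)
pos 3: 52 -> miss, frames (85 39 52)
pos 4: 39 -> hit
pos 5: 52 -> hit
pos 6: 83 -> miss, frames (85 39 52 83)
pos 7: 50 -> miss, evict 85, frames (39 52 83 50)
At position 7, page 85 is evicted.

85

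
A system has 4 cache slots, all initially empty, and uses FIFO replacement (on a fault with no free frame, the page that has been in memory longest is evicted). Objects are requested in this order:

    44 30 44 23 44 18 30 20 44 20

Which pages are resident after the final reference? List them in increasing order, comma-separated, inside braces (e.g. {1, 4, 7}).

44 -> fault, frames {44}
30 -> fault, frames {44,30}
44 -> hit
23 -> fault, frames {44,30,23}
44 -> hit
18 -> fault, frames {44,30,23,18}
30 -> hit
20 -> fault, evict 44, frames {30,23,18,20}
44 -> fault, evict 30, frames {23,18,20,44}
20 -> hit

{18, 20, 23, 44}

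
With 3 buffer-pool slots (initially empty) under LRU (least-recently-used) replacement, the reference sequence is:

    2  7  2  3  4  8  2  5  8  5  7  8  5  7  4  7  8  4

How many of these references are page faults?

2 -> fault, frames [2]
7 -> fault, frames [2, 7]
2 -> hit
3 -> fault, frames [7, 2, 3]
4 -> fault, evict 7, frames [2, 3, 4]
8 -> fault, evict 2, frames [3, 4, 8]
2 -> fault, evict 3, frames [4, 8, 2]
5 -> fault, evict 4, frames [8, 2, 5]
8 -> hit
5 -> hit
7 -> fault, evict 2, frames [8, 5, 7]
8 -> hit
5 -> hit
7 -> hit
4 -> fault, evict 8, frames [5, 7, 4]
7 -> hit
8 -> fault, evict 5, frames [4, 7, 8]
4 -> hit
Page faults: 10.

10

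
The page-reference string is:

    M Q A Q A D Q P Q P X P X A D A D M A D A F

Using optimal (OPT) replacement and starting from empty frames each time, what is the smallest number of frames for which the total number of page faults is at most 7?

5

f=1: 22 faults
f=2: 11 faults
f=3: 9 faults
f=4: 8 faults
f=5: 7 faults
f=6: 7 faults
f=7: 7 faults
Smallest f with faults ≤ 7 is 5.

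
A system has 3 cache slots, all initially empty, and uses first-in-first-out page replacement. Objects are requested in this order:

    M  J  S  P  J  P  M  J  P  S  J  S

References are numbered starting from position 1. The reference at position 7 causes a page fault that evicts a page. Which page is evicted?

J

pos 1: M → miss, frames (M)
pos 2: J → miss, frames (M J)
pos 3: S → miss, frames (M J S)
pos 4: P → miss, evict M, frames (J S P)
pos 5: J → hit
pos 6: P → hit
pos 7: M → miss, evict J, frames (S P M)
At position 7, page J is evicted.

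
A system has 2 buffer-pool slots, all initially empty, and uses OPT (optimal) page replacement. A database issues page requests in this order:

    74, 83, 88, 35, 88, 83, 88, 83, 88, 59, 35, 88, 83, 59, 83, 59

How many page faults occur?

74 -> fault, frames {74}
83 -> fault, frames {74,83}
88 -> fault, evict 74, frames {83,88}
35 -> fault, evict 83, frames {88,35}
88 -> hit
83 -> fault, evict 35, frames {88,83}
88 -> hit
83 -> hit
88 -> hit
59 -> fault, evict 83, frames {88,59}
35 -> fault, evict 59, frames {88,35}
88 -> hit
83 -> fault, evict 35, frames {88,83}
59 -> fault, evict 88, frames {83,59}
83 -> hit
59 -> hit
Page faults: 9.

9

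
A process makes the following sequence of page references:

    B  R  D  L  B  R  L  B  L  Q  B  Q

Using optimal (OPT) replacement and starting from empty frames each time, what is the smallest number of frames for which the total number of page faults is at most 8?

f=1: 12 faults
f=2: 7 faults
f=3: 5 faults
f=4: 5 faults
f=5: 5 faults
Smallest f with faults ≤ 8 is 2.

2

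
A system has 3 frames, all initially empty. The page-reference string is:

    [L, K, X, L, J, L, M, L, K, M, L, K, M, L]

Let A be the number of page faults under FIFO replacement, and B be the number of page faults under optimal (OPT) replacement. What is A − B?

2

Under FIFO: F F F . F F F . F . . . . . → 7 faults.
Under OPT: F F F . F . F . . . . . . . → 5 faults.
A − B = 7 − 5 = 2.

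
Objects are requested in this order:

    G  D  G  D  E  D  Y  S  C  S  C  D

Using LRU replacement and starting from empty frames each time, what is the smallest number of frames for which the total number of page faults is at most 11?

2

f=1: 12 faults
f=2: 7 faults
f=3: 7 faults
f=4: 6 faults
f=5: 6 faults
f=6: 6 faults
Smallest f with faults ≤ 11 is 2.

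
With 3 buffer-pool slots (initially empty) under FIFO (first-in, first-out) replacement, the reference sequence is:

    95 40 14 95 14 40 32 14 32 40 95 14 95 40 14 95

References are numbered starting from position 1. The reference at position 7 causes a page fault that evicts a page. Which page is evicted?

pos 1: 95 -> miss, frames [95]
pos 2: 40 -> miss, frames [95, 40]
pos 3: 14 -> miss, frames [95, 40, 14]
pos 4: 95 -> hit
pos 5: 14 -> hit
pos 6: 40 -> hit
pos 7: 32 -> miss, evict 95, frames [40, 14, 32]
At position 7, page 95 is evicted.

95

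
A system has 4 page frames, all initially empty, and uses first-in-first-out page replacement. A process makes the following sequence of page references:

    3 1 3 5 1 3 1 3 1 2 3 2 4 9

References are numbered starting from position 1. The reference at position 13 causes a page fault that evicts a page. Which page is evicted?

pos 1: 3 -> miss, frames [3]
pos 2: 1 -> miss, frames [3, 1]
pos 3: 3 -> hit
pos 4: 5 -> miss, frames [3, 1, 5]
pos 5: 1 -> hit
pos 6: 3 -> hit
pos 7: 1 -> hit
pos 8: 3 -> hit
pos 9: 1 -> hit
pos 10: 2 -> miss, frames [3, 1, 5, 2]
pos 11: 3 -> hit
pos 12: 2 -> hit
pos 13: 4 -> miss, evict 3, frames [1, 5, 2, 4]
At position 13, page 3 is evicted.

3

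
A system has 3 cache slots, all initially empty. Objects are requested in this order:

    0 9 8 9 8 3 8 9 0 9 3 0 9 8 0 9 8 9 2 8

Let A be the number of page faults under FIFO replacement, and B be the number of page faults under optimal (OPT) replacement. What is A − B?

1

Under FIFO: F F F . . F . . F F . . . F . . . . F . → 8 faults.
Under OPT: F F F . . F . . F . . . . F . . . . F . → 7 faults.
A − B = 8 − 7 = 1.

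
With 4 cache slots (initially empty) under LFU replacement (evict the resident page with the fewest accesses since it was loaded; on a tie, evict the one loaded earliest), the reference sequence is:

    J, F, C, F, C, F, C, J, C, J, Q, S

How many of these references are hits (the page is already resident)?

7

J: fault, frames (J)
F: fault, frames (J F)
C: fault, frames (J F C)
F: hit
C: hit
F: hit
C: hit
J: hit
C: hit
J: hit
Q: fault, frames (J F C Q)
S: fault, evict Q, frames (J F C S)
Hits: 7.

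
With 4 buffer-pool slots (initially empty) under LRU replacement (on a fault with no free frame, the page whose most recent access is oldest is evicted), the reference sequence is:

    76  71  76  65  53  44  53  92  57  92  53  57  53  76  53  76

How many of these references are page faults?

76 → miss, frames [76]
71 → miss, frames [76, 71]
76 → hit
65 → miss, frames [71, 76, 65]
53 → miss, frames [71, 76, 65, 53]
44 → miss, evict 71, frames [76, 65, 53, 44]
53 → hit
92 → miss, evict 76, frames [65, 44, 53, 92]
57 → miss, evict 65, frames [44, 53, 92, 57]
92 → hit
53 → hit
57 → hit
53 → hit
76 → miss, evict 44, frames [92, 57, 53, 76]
53 → hit
76 → hit
Page faults: 8.

8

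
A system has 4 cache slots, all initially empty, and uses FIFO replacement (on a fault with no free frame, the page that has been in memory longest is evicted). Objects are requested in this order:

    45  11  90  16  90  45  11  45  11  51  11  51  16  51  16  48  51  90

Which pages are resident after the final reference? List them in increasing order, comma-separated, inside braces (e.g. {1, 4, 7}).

{16, 48, 51, 90}

45 → fault, frames {45}
11 → fault, frames {45,11}
90 → fault, frames {45,11,90}
16 → fault, frames {45,11,90,16}
90 → hit
45 → hit
11 → hit
45 → hit
11 → hit
51 → fault, evict 45, frames {11,90,16,51}
11 → hit
51 → hit
16 → hit
51 → hit
16 → hit
48 → fault, evict 11, frames {90,16,51,48}
51 → hit
90 → hit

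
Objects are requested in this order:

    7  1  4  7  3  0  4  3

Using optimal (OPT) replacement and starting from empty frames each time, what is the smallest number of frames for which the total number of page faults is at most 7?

f=1: 8 faults
f=2: 6 faults
f=3: 5 faults
f=4: 5 faults
f=5: 5 faults
Smallest f with faults ≤ 7 is 2.

2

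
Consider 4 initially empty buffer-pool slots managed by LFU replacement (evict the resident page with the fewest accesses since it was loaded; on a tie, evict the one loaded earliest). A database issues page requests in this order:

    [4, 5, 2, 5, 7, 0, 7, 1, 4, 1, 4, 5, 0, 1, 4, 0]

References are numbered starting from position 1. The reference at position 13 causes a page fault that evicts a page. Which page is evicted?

pos 1: 4 → fault, frames [4]
pos 2: 5 → fault, frames [4, 5]
pos 3: 2 → fault, frames [4, 5, 2]
pos 4: 5 → hit
pos 5: 7 → fault, frames [4, 5, 2, 7]
pos 6: 0 → fault, evict 4, frames [5, 2, 7, 0]
pos 7: 7 → hit
pos 8: 1 → fault, evict 2, frames [5, 7, 0, 1]
pos 9: 4 → fault, evict 0, frames [5, 7, 1, 4]
pos 10: 1 → hit
pos 11: 4 → hit
pos 12: 5 → hit
pos 13: 0 → fault, evict 7, frames [5, 1, 4, 0]
At position 13, page 7 is evicted.

7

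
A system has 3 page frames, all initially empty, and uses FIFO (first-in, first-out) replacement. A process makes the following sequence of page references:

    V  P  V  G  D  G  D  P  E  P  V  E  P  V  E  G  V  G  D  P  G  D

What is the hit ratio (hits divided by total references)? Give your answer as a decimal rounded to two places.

0.55

V -> miss, frames [V]
P -> miss, frames [V, P]
V -> hit
G -> miss, frames [V, P, G]
D -> miss, evict V, frames [P, G, D]
G -> hit
D -> hit
P -> hit
E -> miss, evict P, frames [G, D, E]
P -> miss, evict G, frames [D, E, P]
V -> miss, evict D, frames [E, P, V]
E -> hit
P -> hit
V -> hit
E -> hit
G -> miss, evict E, frames [P, V, G]
V -> hit
G -> hit
D -> miss, evict P, frames [V, G, D]
P -> miss, evict V, frames [G, D, P]
G -> hit
D -> hit
Hits: 12 of 22 references → 12/22 = 0.5455.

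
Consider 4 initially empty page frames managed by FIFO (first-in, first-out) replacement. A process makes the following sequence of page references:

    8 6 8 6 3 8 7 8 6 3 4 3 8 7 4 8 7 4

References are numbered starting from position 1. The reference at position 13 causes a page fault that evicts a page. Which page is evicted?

6

pos 1: 8 → fault, frames [8]
pos 2: 6 → fault, frames [8, 6]
pos 3: 8 → hit
pos 4: 6 → hit
pos 5: 3 → fault, frames [8, 6, 3]
pos 6: 8 → hit
pos 7: 7 → fault, frames [8, 6, 3, 7]
pos 8: 8 → hit
pos 9: 6 → hit
pos 10: 3 → hit
pos 11: 4 → fault, evict 8, frames [6, 3, 7, 4]
pos 12: 3 → hit
pos 13: 8 → fault, evict 6, frames [3, 7, 4, 8]
At position 13, page 6 is evicted.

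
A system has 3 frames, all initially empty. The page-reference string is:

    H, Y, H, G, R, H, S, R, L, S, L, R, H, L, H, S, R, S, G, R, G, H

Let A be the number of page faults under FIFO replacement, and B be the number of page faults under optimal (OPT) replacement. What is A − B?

4

Under FIFO: F F . F F F F . F . . F F . . F . . F F . F → 13 faults.
Under OPT: F F . F F . F . F . . . F . . . F . F . . . → 9 faults.
A − B = 13 − 9 = 4.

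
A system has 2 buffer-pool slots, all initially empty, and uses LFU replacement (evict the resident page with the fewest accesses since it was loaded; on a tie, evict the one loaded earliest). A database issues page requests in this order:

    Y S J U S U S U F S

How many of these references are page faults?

7

Y → miss, frames {Y}
S → miss, frames {Y,S}
J → miss, evict Y, frames {S,J}
U → miss, evict S, frames {J,U}
S → miss, evict J, frames {U,S}
U → hit
S → hit
U → hit
F → miss, evict S, frames {U,F}
S → miss, evict F, frames {U,S}
Page faults: 7.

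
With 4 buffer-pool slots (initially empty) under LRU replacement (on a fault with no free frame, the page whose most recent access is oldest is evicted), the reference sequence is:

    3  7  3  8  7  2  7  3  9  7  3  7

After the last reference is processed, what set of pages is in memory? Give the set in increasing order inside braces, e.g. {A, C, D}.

3: fault, frames [3]
7: fault, frames [3, 7]
3: hit
8: fault, frames [7, 3, 8]
7: hit
2: fault, frames [3, 8, 7, 2]
7: hit
3: hit
9: fault, evict 8, frames [2, 7, 3, 9]
7: hit
3: hit
7: hit

{2, 3, 7, 9}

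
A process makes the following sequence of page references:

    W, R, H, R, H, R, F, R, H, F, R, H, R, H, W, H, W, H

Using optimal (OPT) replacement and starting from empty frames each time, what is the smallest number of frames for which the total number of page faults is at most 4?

f=1: 18 faults
f=2: 7 faults
f=3: 5 faults
f=4: 4 faults
Smallest f with faults ≤ 4 is 4.

4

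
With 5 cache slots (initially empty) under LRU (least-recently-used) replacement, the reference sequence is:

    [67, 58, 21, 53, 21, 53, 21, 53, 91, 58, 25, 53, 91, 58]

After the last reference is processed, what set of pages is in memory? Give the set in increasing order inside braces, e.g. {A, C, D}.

67: miss, frames [67]
58: miss, frames [67, 58]
21: miss, frames [67, 58, 21]
53: miss, frames [67, 58, 21, 53]
21: hit
53: hit
21: hit
53: hit
91: miss, frames [67, 58, 21, 53, 91]
58: hit
25: miss, evict 67, frames [21, 53, 91, 58, 25]
53: hit
91: hit
58: hit

{21, 25, 53, 58, 91}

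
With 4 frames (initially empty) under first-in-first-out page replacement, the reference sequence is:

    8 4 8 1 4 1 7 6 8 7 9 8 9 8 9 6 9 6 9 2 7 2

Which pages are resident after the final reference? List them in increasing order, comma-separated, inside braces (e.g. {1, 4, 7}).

8 → miss, frames [8]
4 → miss, frames [8, 4]
8 → hit
1 → miss, frames [8, 4, 1]
4 → hit
1 → hit
7 → miss, frames [8, 4, 1, 7]
6 → miss, evict 8, frames [4, 1, 7, 6]
8 → miss, evict 4, frames [1, 7, 6, 8]
7 → hit
9 → miss, evict 1, frames [7, 6, 8, 9]
8 → hit
9 → hit
8 → hit
9 → hit
6 → hit
9 → hit
6 → hit
9 → hit
2 → miss, evict 7, frames [6, 8, 9, 2]
7 → miss, evict 6, frames [8, 9, 2, 7]
2 → hit

{2, 7, 8, 9}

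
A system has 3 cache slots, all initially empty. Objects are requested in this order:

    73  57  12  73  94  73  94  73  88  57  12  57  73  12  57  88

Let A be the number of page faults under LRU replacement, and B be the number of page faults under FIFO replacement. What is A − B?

Under LRU: F F F . F . . . F F F . F . . F → 9 faults.
Under FIFO: F F F . F F . . F F F . F . . F → 10 faults.
A − B = 9 − 10 = -1.

-1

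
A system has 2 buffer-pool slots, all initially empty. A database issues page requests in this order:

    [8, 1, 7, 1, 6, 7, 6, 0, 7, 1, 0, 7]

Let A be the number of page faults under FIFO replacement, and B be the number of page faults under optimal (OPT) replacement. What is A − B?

2

Under FIFO: F F F . F . . F F F F F → 9 faults.
Under OPT: F F F . F . . F . F . F → 7 faults.
A − B = 9 − 7 = 2.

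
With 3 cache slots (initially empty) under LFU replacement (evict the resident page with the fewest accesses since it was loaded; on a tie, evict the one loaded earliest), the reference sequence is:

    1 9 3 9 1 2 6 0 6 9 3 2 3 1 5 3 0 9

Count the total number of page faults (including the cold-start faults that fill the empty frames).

13

1 -> fault, frames [1]
9 -> fault, frames [1, 9]
3 -> fault, frames [1, 9, 3]
9 -> hit
1 -> hit
2 -> fault, evict 3, frames [1, 9, 2]
6 -> fault, evict 2, frames [1, 9, 6]
0 -> fault, evict 6, frames [1, 9, 0]
6 -> fault, evict 0, frames [1, 9, 6]
9 -> hit
3 -> fault, evict 6, frames [1, 9, 3]
2 -> fault, evict 3, frames [1, 9, 2]
3 -> fault, evict 2, frames [1, 9, 3]
1 -> hit
5 -> fault, evict 3, frames [1, 9, 5]
3 -> fault, evict 5, frames [1, 9, 3]
0 -> fault, evict 3, frames [1, 9, 0]
9 -> hit
Page faults: 13.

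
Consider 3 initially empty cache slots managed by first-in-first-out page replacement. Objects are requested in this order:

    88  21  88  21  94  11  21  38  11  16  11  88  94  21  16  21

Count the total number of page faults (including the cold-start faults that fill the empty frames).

88 → miss, frames {88}
21 → miss, frames {88,21}
88 → hit
21 → hit
94 → miss, frames {88,21,94}
11 → miss, evict 88, frames {21,94,11}
21 → hit
38 → miss, evict 21, frames {94,11,38}
11 → hit
16 → miss, evict 94, frames {11,38,16}
11 → hit
88 → miss, evict 11, frames {38,16,88}
94 → miss, evict 38, frames {16,88,94}
21 → miss, evict 16, frames {88,94,21}
16 → miss, evict 88, frames {94,21,16}
21 → hit
Page faults: 10.

10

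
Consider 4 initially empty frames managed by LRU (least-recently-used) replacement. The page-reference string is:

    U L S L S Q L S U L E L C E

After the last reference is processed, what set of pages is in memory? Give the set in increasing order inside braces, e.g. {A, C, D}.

U: fault, frames (U)
L: fault, frames (U L)
S: fault, frames (U L S)
L: hit
S: hit
Q: fault, frames (U L S Q)
L: hit
S: hit
U: hit
L: hit
E: fault, evict Q, frames (S U L E)
L: hit
C: fault, evict S, frames (U E L C)
E: hit

{C, E, L, U}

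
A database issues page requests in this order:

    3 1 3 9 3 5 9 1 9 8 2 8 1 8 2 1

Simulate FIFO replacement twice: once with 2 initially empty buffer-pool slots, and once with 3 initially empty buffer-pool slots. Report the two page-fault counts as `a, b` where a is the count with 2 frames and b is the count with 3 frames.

13, 7

2 frames: F F . F F F F F . F F . F F F F → 13 faults.
3 frames: F F . F . F . . . F F . F . . . → 7 faults.
7 < 13: adding a frame reduced faults, as is typical.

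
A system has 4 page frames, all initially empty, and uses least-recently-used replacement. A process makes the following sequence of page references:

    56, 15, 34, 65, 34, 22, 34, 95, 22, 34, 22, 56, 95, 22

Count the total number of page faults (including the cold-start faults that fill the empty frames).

7

56 -> miss, frames [56]
15 -> miss, frames [56, 15]
34 -> miss, frames [56, 15, 34]
65 -> miss, frames [56, 15, 34, 65]
34 -> hit
22 -> miss, evict 56, frames [15, 65, 34, 22]
34 -> hit
95 -> miss, evict 15, frames [65, 22, 34, 95]
22 -> hit
34 -> hit
22 -> hit
56 -> miss, evict 65, frames [95, 34, 22, 56]
95 -> hit
22 -> hit
Page faults: 7.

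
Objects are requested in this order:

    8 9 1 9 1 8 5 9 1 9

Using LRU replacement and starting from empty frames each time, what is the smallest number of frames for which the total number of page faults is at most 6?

3

f=1: 10 faults
f=2: 7 faults
f=3: 6 faults
f=4: 4 faults
Smallest f with faults ≤ 6 is 3.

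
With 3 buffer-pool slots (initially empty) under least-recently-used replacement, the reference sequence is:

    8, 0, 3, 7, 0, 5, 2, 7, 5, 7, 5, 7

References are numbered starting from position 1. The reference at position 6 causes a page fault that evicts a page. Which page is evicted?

3

pos 1: 8 → fault, frames {8}
pos 2: 0 → fault, frames {8,0}
pos 3: 3 → fault, frames {8,0,3}
pos 4: 7 → fault, evict 8, frames {0,3,7}
pos 5: 0 → hit
pos 6: 5 → fault, evict 3, frames {7,0,5}
At position 6, page 3 is evicted.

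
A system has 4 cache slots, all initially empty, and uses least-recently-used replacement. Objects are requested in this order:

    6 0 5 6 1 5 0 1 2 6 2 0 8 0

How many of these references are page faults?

6 -> fault, frames [6]
0 -> fault, frames [6, 0]
5 -> fault, frames [6, 0, 5]
6 -> hit
1 -> fault, frames [0, 5, 6, 1]
5 -> hit
0 -> hit
1 -> hit
2 -> fault, evict 6, frames [5, 0, 1, 2]
6 -> fault, evict 5, frames [0, 1, 2, 6]
2 -> hit
0 -> hit
8 -> fault, evict 1, frames [6, 2, 0, 8]
0 -> hit
Page faults: 7.

7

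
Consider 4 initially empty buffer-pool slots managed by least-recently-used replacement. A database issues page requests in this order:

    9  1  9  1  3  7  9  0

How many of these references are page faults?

9: miss, frames [9]
1: miss, frames [9, 1]
9: hit
1: hit
3: miss, frames [9, 1, 3]
7: miss, frames [9, 1, 3, 7]
9: hit
0: miss, evict 1, frames [3, 7, 9, 0]
Page faults: 5.

5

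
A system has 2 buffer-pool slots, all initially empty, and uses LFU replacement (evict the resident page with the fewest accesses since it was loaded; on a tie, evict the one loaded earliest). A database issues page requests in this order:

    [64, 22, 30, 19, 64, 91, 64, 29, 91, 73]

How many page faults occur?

64 → fault, frames (64)
22 → fault, frames (64 22)
30 → fault, evict 64, frames (22 30)
19 → fault, evict 22, frames (30 19)
64 → fault, evict 30, frames (19 64)
91 → fault, evict 19, frames (64 91)
64 → hit
29 → fault, evict 91, frames (64 29)
91 → fault, evict 29, frames (64 91)
73 → fault, evict 91, frames (64 73)
Page faults: 9.

9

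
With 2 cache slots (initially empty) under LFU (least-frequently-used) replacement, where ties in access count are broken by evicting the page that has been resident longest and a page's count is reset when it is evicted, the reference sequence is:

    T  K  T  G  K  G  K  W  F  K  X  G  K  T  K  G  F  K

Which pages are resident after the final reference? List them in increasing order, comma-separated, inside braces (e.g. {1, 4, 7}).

T → fault, frames [T]
K → fault, frames [T, K]
T → hit
G → fault, evict K, frames [T, G]
K → fault, evict G, frames [T, K]
G → fault, evict K, frames [T, G]
K → fault, evict G, frames [T, K]
W → fault, evict K, frames [T, W]
F → fault, evict W, frames [T, F]
K → fault, evict F, frames [T, K]
X → fault, evict K, frames [T, X]
G → fault, evict X, frames [T, G]
K → fault, evict G, frames [T, K]
T → hit
K → hit
G → fault, evict K, frames [T, G]
F → fault, evict G, frames [T, F]
K → fault, evict F, frames [T, K]

{K, T}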